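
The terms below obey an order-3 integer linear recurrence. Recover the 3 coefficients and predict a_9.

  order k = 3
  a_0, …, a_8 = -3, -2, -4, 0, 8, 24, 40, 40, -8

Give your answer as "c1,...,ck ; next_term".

2,-1,-2 ; -136

  a_3 = 2·-4 + -1·-2 + -2·-3 = 0
  a_4 = 2·0 + -1·-4 + -2·-2 = 8
  a_5 = 2·8 + -1·0 + -2·-4 = 24
  a_6 = 2·24 + -1·8 + -2·0 = 40
  a_7 = 2·40 + -1·24 + -2·8 = 40
  a_8 = 2·40 + -1·40 + -2·24 = -8
  a_9 = 2·-8 + -1·40 + -2·40 = -136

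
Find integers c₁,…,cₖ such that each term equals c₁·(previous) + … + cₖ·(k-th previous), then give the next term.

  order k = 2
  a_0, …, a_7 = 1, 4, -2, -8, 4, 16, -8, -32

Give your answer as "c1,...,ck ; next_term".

  a_2 = 0·4 + -2·1 = -2
  a_3 = 0·-2 + -2·4 = -8
  a_4 = 0·-8 + -2·-2 = 4
  a_5 = 0·4 + -2·-8 = 16
  a_6 = 0·16 + -2·4 = -8
  a_7 = 0·-8 + -2·16 = -32
  a_8 = 0·-32 + -2·-8 = 16

0,-2 ; 16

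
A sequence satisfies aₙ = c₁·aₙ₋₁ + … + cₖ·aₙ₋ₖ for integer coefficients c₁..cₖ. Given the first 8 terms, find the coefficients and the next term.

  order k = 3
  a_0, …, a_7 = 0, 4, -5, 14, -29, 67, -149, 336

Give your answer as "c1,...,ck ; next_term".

-2,1,1 ; -754

  a_3 = -2·-5 + 1·4 + 1·0 = 14
  a_4 = -2·14 + 1·-5 + 1·4 = -29
  a_5 = -2·-29 + 1·14 + 1·-5 = 67
  a_6 = -2·67 + 1·-29 + 1·14 = -149
  a_7 = -2·-149 + 1·67 + 1·-29 = 336
  a_8 = -2·336 + 1·-149 + 1·67 = -754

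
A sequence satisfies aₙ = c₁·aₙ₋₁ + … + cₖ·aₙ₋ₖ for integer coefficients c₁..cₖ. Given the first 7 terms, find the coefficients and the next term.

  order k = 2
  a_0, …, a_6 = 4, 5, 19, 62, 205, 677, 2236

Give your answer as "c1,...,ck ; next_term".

  a_2 = 3·5 + 1·4 = 19
  a_3 = 3·19 + 1·5 = 62
  a_4 = 3·62 + 1·19 = 205
  a_5 = 3·205 + 1·62 = 677
  a_6 = 3·677 + 1·205 = 2236
  a_7 = 3·2236 + 1·677 = 7385

3,1 ; 7385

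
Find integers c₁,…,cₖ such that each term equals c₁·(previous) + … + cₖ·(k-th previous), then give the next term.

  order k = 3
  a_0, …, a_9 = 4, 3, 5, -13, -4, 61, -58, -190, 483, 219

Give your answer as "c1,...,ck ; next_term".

-1,-4,1 ; -2341

  a_3 = -1·5 + -4·3 + 1·4 = -13
  a_4 = -1·-13 + -4·5 + 1·3 = -4
  a_5 = -1·-4 + -4·-13 + 1·5 = 61
  a_6 = -1·61 + -4·-4 + 1·-13 = -58
  a_7 = -1·-58 + -4·61 + 1·-4 = -190
  a_8 = -1·-190 + -4·-58 + 1·61 = 483
  a_9 = -1·483 + -4·-190 + 1·-58 = 219
  a_10 = -1·219 + -4·483 + 1·-190 = -2341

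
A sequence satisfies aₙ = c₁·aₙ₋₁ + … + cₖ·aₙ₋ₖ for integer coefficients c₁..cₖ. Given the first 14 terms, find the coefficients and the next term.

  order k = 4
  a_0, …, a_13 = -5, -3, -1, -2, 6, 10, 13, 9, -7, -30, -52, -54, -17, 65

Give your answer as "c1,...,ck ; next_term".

  a_4 = 1·-2 + 0·-1 + -1·-3 + -1·-5 = 6
  a_5 = 1·6 + 0·-2 + -1·-1 + -1·-3 = 10
  a_6 = 1·10 + 0·6 + -1·-2 + -1·-1 = 13
  a_7 = 1·13 + 0·10 + -1·6 + -1·-2 = 9
  a_8 = 1·9 + 0·13 + -1·10 + -1·6 = -7
  a_9 = 1·-7 + 0·9 + -1·13 + -1·10 = -30
  a_10 = 1·-30 + 0·-7 + -1·9 + -1·13 = -52
  a_11 = 1·-52 + 0·-30 + -1·-7 + -1·9 = -54
  a_12 = 1·-54 + 0·-52 + -1·-30 + -1·-7 = -17
  a_13 = 1·-17 + 0·-54 + -1·-52 + -1·-30 = 65
  a_14 = 1·65 + 0·-17 + -1·-54 + -1·-52 = 171

1,0,-1,-1 ; 171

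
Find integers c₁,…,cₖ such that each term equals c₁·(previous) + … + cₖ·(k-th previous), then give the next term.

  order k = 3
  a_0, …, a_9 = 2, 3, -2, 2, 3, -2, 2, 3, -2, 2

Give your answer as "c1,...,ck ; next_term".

0,0,1 ; 3

  a_3 = 0·-2 + 0·3 + 1·2 = 2
  a_4 = 0·2 + 0·-2 + 1·3 = 3
  a_5 = 0·3 + 0·2 + 1·-2 = -2
  a_6 = 0·-2 + 0·3 + 1·2 = 2
  a_7 = 0·2 + 0·-2 + 1·3 = 3
  a_8 = 0·3 + 0·2 + 1·-2 = -2
  a_9 = 0·-2 + 0·3 + 1·2 = 2
  a_10 = 0·2 + 0·-2 + 1·3 = 3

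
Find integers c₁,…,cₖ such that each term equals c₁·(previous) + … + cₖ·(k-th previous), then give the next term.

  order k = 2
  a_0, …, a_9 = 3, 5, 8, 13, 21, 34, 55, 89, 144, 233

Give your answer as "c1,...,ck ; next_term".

  a_2 = 1·5 + 1·3 = 8
  a_3 = 1·8 + 1·5 = 13
  a_4 = 1·13 + 1·8 = 21
  a_5 = 1·21 + 1·13 = 34
  a_6 = 1·34 + 1·21 = 55
  a_7 = 1·55 + 1·34 = 89
  a_8 = 1·89 + 1·55 = 144
  a_9 = 1·144 + 1·89 = 233
  a_10 = 1·233 + 1·144 = 377

1,1 ; 377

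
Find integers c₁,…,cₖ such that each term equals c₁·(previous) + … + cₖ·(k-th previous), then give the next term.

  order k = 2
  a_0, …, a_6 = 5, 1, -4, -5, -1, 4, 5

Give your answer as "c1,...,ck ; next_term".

  a_2 = 1·1 + -1·5 = -4
  a_3 = 1·-4 + -1·1 = -5
  a_4 = 1·-5 + -1·-4 = -1
  a_5 = 1·-1 + -1·-5 = 4
  a_6 = 1·4 + -1·-1 = 5
  a_7 = 1·5 + -1·4 = 1

1,-1 ; 1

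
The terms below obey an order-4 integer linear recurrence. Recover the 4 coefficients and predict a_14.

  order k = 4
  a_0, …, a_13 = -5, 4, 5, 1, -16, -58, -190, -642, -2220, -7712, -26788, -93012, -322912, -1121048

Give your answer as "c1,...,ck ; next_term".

  a_4 = 4·1 + -2·5 + 0·4 + 2·-5 = -16
  a_5 = 4·-16 + -2·1 + 0·5 + 2·4 = -58
  a_6 = 4·-58 + -2·-16 + 0·1 + 2·5 = -190
  a_7 = 4·-190 + -2·-58 + 0·-16 + 2·1 = -642
  a_8 = 4·-642 + -2·-190 + 0·-58 + 2·-16 = -2220
  a_9 = 4·-2220 + -2·-642 + 0·-190 + 2·-58 = -7712
  a_10 = 4·-7712 + -2·-2220 + 0·-642 + 2·-190 = -26788
  a_11 = 4·-26788 + -2·-7712 + 0·-2220 + 2·-642 = -93012
  a_12 = 4·-93012 + -2·-26788 + 0·-7712 + 2·-2220 = -322912
  a_13 = 4·-322912 + -2·-93012 + 0·-26788 + 2·-7712 = -1121048
  a_14 = 4·-1121048 + -2·-322912 + 0·-93012 + 2·-26788 = -3891944

4,-2,0,2 ; -3891944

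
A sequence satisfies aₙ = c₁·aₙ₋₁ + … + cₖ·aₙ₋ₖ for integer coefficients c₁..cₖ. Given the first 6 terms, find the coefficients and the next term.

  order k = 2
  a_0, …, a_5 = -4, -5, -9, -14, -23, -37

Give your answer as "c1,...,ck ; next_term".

  a_2 = 1·-5 + 1·-4 = -9
  a_3 = 1·-9 + 1·-5 = -14
  a_4 = 1·-14 + 1·-9 = -23
  a_5 = 1·-23 + 1·-14 = -37
  a_6 = 1·-37 + 1·-23 = -60

1,1 ; -60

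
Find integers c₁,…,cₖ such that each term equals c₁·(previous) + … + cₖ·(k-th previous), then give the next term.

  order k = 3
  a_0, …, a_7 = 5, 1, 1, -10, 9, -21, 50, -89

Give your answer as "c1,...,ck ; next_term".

  a_3 = -1·1 + 1·1 + -2·5 = -10
  a_4 = -1·-10 + 1·1 + -2·1 = 9
  a_5 = -1·9 + 1·-10 + -2·1 = -21
  a_6 = -1·-21 + 1·9 + -2·-10 = 50
  a_7 = -1·50 + 1·-21 + -2·9 = -89
  a_8 = -1·-89 + 1·50 + -2·-21 = 181

-1,1,-2 ; 181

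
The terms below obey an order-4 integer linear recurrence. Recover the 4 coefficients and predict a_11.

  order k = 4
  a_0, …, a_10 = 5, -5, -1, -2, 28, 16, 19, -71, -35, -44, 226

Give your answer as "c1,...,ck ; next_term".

  a_4 = 1·-2 + 0·-1 + -3·-5 + 3·5 = 28
  a_5 = 1·28 + 0·-2 + -3·-1 + 3·-5 = 16
  a_6 = 1·16 + 0·28 + -3·-2 + 3·-1 = 19
  a_7 = 1·19 + 0·16 + -3·28 + 3·-2 = -71
  a_8 = 1·-71 + 0·19 + -3·16 + 3·28 = -35
  a_9 = 1·-35 + 0·-71 + -3·19 + 3·16 = -44
  a_10 = 1·-44 + 0·-35 + -3·-71 + 3·19 = 226
  a_11 = 1·226 + 0·-44 + -3·-35 + 3·-71 = 118

1,0,-3,3 ; 118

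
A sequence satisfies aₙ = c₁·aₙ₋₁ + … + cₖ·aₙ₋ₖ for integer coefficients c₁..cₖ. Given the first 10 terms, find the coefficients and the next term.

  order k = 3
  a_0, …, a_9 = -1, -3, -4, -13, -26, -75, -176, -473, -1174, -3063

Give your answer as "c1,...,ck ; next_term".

2,3,-4 ; -7756

  a_3 = 2·-4 + 3·-3 + -4·-1 = -13
  a_4 = 2·-13 + 3·-4 + -4·-3 = -26
  a_5 = 2·-26 + 3·-13 + -4·-4 = -75
  a_6 = 2·-75 + 3·-26 + -4·-13 = -176
  a_7 = 2·-176 + 3·-75 + -4·-26 = -473
  a_8 = 2·-473 + 3·-176 + -4·-75 = -1174
  a_9 = 2·-1174 + 3·-473 + -4·-176 = -3063
  a_10 = 2·-3063 + 3·-1174 + -4·-473 = -7756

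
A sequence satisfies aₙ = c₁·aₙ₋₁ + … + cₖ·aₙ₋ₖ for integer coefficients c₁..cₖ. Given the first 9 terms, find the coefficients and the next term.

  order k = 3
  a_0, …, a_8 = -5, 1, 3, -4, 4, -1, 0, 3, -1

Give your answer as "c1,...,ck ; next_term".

0,1,1 ; 3

  a_3 = 0·3 + 1·1 + 1·-5 = -4
  a_4 = 0·-4 + 1·3 + 1·1 = 4
  a_5 = 0·4 + 1·-4 + 1·3 = -1
  a_6 = 0·-1 + 1·4 + 1·-4 = 0
  a_7 = 0·0 + 1·-1 + 1·4 = 3
  a_8 = 0·3 + 1·0 + 1·-1 = -1
  a_9 = 0·-1 + 1·3 + 1·0 = 3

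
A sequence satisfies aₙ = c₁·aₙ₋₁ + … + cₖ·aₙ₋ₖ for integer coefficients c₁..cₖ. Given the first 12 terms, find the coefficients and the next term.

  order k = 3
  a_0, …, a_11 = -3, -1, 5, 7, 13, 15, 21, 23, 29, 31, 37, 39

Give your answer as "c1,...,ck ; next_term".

1,1,-1 ; 45

  a_3 = 1·5 + 1·-1 + -1·-3 = 7
  a_4 = 1·7 + 1·5 + -1·-1 = 13
  a_5 = 1·13 + 1·7 + -1·5 = 15
  a_6 = 1·15 + 1·13 + -1·7 = 21
  a_7 = 1·21 + 1·15 + -1·13 = 23
  a_8 = 1·23 + 1·21 + -1·15 = 29
  a_9 = 1·29 + 1·23 + -1·21 = 31
  a_10 = 1·31 + 1·29 + -1·23 = 37
  a_11 = 1·37 + 1·31 + -1·29 = 39
  a_12 = 1·39 + 1·37 + -1·31 = 45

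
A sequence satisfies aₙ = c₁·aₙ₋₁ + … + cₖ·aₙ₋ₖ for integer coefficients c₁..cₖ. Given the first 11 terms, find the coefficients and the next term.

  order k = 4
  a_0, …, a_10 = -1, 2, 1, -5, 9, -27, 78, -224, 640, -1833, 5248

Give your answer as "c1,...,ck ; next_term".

-2,2,-1,1 ; -15026

  a_4 = -2·-5 + 2·1 + -1·2 + 1·-1 = 9
  a_5 = -2·9 + 2·-5 + -1·1 + 1·2 = -27
  a_6 = -2·-27 + 2·9 + -1·-5 + 1·1 = 78
  a_7 = -2·78 + 2·-27 + -1·9 + 1·-5 = -224
  a_8 = -2·-224 + 2·78 + -1·-27 + 1·9 = 640
  a_9 = -2·640 + 2·-224 + -1·78 + 1·-27 = -1833
  a_10 = -2·-1833 + 2·640 + -1·-224 + 1·78 = 5248
  a_11 = -2·5248 + 2·-1833 + -1·640 + 1·-224 = -15026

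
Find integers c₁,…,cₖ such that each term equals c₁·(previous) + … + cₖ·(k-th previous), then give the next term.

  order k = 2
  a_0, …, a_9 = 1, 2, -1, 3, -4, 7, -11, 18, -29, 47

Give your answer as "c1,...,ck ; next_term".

  a_2 = -1·2 + 1·1 = -1
  a_3 = -1·-1 + 1·2 = 3
  a_4 = -1·3 + 1·-1 = -4
  a_5 = -1·-4 + 1·3 = 7
  a_6 = -1·7 + 1·-4 = -11
  a_7 = -1·-11 + 1·7 = 18
  a_8 = -1·18 + 1·-11 = -29
  a_9 = -1·-29 + 1·18 = 47
  a_10 = -1·47 + 1·-29 = -76

-1,1 ; -76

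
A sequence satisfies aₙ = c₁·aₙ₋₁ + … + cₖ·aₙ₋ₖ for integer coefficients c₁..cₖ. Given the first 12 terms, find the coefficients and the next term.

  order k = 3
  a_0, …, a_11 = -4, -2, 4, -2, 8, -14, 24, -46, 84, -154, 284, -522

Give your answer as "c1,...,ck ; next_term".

  a_3 = -1·4 + 1·-2 + -1·-4 = -2
  a_4 = -1·-2 + 1·4 + -1·-2 = 8
  a_5 = -1·8 + 1·-2 + -1·4 = -14
  a_6 = -1·-14 + 1·8 + -1·-2 = 24
  a_7 = -1·24 + 1·-14 + -1·8 = -46
  a_8 = -1·-46 + 1·24 + -1·-14 = 84
  a_9 = -1·84 + 1·-46 + -1·24 = -154
  a_10 = -1·-154 + 1·84 + -1·-46 = 284
  a_11 = -1·284 + 1·-154 + -1·84 = -522
  a_12 = -1·-522 + 1·284 + -1·-154 = 960

-1,1,-1 ; 960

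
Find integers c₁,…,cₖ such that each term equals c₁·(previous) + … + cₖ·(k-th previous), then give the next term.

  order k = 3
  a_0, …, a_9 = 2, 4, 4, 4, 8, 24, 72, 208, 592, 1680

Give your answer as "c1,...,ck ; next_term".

4,-4,2 ; 4768

  a_3 = 4·4 + -4·4 + 2·2 = 4
  a_4 = 4·4 + -4·4 + 2·4 = 8
  a_5 = 4·8 + -4·4 + 2·4 = 24
  a_6 = 4·24 + -4·8 + 2·4 = 72
  a_7 = 4·72 + -4·24 + 2·8 = 208
  a_8 = 4·208 + -4·72 + 2·24 = 592
  a_9 = 4·592 + -4·208 + 2·72 = 1680
  a_10 = 4·1680 + -4·592 + 2·208 = 4768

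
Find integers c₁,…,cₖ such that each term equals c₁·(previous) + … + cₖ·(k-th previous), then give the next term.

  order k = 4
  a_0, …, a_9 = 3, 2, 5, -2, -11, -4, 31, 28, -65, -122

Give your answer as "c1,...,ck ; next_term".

0,-2,-2,1 ; 105

  a_4 = 0·-2 + -2·5 + -2·2 + 1·3 = -11
  a_5 = 0·-11 + -2·-2 + -2·5 + 1·2 = -4
  a_6 = 0·-4 + -2·-11 + -2·-2 + 1·5 = 31
  a_7 = 0·31 + -2·-4 + -2·-11 + 1·-2 = 28
  a_8 = 0·28 + -2·31 + -2·-4 + 1·-11 = -65
  a_9 = 0·-65 + -2·28 + -2·31 + 1·-4 = -122
  a_10 = 0·-122 + -2·-65 + -2·28 + 1·31 = 105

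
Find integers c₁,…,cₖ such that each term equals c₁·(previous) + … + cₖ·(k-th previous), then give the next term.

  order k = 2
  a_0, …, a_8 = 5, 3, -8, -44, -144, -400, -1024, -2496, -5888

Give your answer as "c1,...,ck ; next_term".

  a_2 = 4·3 + -4·5 = -8
  a_3 = 4·-8 + -4·3 = -44
  a_4 = 4·-44 + -4·-8 = -144
  a_5 = 4·-144 + -4·-44 = -400
  a_6 = 4·-400 + -4·-144 = -1024
  a_7 = 4·-1024 + -4·-400 = -2496
  a_8 = 4·-2496 + -4·-1024 = -5888
  a_9 = 4·-5888 + -4·-2496 = -13568

4,-4 ; -13568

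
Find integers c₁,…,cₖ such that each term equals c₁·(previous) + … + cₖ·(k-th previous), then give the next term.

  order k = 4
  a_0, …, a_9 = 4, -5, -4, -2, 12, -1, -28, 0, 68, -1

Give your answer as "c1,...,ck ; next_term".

  a_4 = 0·-2 + -2·-4 + 0·-5 + 1·4 = 12
  a_5 = 0·12 + -2·-2 + 0·-4 + 1·-5 = -1
  a_6 = 0·-1 + -2·12 + 0·-2 + 1·-4 = -28
  a_7 = 0·-28 + -2·-1 + 0·12 + 1·-2 = 0
  a_8 = 0·0 + -2·-28 + 0·-1 + 1·12 = 68
  a_9 = 0·68 + -2·0 + 0·-28 + 1·-1 = -1
  a_10 = 0·-1 + -2·68 + 0·0 + 1·-28 = -164

0,-2,0,1 ; -164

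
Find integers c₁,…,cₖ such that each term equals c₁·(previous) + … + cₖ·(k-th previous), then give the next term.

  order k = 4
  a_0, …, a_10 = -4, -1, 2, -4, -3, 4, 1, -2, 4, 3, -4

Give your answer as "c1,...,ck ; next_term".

1,-1,1,-1 ; -1

  a_4 = 1·-4 + -1·2 + 1·-1 + -1·-4 = -3
  a_5 = 1·-3 + -1·-4 + 1·2 + -1·-1 = 4
  a_6 = 1·4 + -1·-3 + 1·-4 + -1·2 = 1
  a_7 = 1·1 + -1·4 + 1·-3 + -1·-4 = -2
  a_8 = 1·-2 + -1·1 + 1·4 + -1·-3 = 4
  a_9 = 1·4 + -1·-2 + 1·1 + -1·4 = 3
  a_10 = 1·3 + -1·4 + 1·-2 + -1·1 = -4
  a_11 = 1·-4 + -1·3 + 1·4 + -1·-2 = -1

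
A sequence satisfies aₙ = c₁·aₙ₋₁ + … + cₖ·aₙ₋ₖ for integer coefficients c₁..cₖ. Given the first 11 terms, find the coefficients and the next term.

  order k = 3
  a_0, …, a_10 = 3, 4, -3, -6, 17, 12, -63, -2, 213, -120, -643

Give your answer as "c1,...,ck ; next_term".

  a_3 = 0·-3 + -3·4 + 2·3 = -6
  a_4 = 0·-6 + -3·-3 + 2·4 = 17
  a_5 = 0·17 + -3·-6 + 2·-3 = 12
  a_6 = 0·12 + -3·17 + 2·-6 = -63
  a_7 = 0·-63 + -3·12 + 2·17 = -2
  a_8 = 0·-2 + -3·-63 + 2·12 = 213
  a_9 = 0·213 + -3·-2 + 2·-63 = -120
  a_10 = 0·-120 + -3·213 + 2·-2 = -643
  a_11 = 0·-643 + -3·-120 + 2·213 = 786

0,-3,2 ; 786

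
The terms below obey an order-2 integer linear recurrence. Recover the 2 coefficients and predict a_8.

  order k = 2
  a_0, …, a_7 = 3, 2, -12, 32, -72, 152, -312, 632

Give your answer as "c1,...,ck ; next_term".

-3,-2 ; -1272

  a_2 = -3·2 + -2·3 = -12
  a_3 = -3·-12 + -2·2 = 32
  a_4 = -3·32 + -2·-12 = -72
  a_5 = -3·-72 + -2·32 = 152
  a_6 = -3·152 + -2·-72 = -312
  a_7 = -3·-312 + -2·152 = 632
  a_8 = -3·632 + -2·-312 = -1272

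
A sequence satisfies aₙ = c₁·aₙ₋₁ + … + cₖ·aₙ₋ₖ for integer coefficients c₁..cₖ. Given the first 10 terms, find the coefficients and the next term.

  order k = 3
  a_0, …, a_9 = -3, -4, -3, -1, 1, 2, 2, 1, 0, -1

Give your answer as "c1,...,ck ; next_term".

0,1,-1 ; -1

  a_3 = 0·-3 + 1·-4 + -1·-3 = -1
  a_4 = 0·-1 + 1·-3 + -1·-4 = 1
  a_5 = 0·1 + 1·-1 + -1·-3 = 2
  a_6 = 0·2 + 1·1 + -1·-1 = 2
  a_7 = 0·2 + 1·2 + -1·1 = 1
  a_8 = 0·1 + 1·2 + -1·2 = 0
  a_9 = 0·0 + 1·1 + -1·2 = -1
  a_10 = 0·-1 + 1·0 + -1·1 = -1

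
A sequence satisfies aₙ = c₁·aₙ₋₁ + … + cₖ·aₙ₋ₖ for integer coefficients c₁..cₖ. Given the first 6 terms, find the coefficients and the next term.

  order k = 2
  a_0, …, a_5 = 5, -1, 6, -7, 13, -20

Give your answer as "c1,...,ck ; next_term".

  a_2 = -1·-1 + 1·5 = 6
  a_3 = -1·6 + 1·-1 = -7
  a_4 = -1·-7 + 1·6 = 13
  a_5 = -1·13 + 1·-7 = -20
  a_6 = -1·-20 + 1·13 = 33

-1,1 ; 33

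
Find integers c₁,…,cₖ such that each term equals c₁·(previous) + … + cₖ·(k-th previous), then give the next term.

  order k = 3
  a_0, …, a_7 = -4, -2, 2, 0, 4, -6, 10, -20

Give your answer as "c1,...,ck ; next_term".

  a_3 = -1·2 + 1·-2 + -1·-4 = 0
  a_4 = -1·0 + 1·2 + -1·-2 = 4
  a_5 = -1·4 + 1·0 + -1·2 = -6
  a_6 = -1·-6 + 1·4 + -1·0 = 10
  a_7 = -1·10 + 1·-6 + -1·4 = -20
  a_8 = -1·-20 + 1·10 + -1·-6 = 36

-1,1,-1 ; 36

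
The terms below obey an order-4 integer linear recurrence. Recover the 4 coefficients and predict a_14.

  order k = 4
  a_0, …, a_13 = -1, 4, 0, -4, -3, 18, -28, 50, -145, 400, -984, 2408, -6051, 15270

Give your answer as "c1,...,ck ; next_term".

  a_4 = -2·-4 + 0·0 + -2·4 + 3·-1 = -3
  a_5 = -2·-3 + 0·-4 + -2·0 + 3·4 = 18
  a_6 = -2·18 + 0·-3 + -2·-4 + 3·0 = -28
  a_7 = -2·-28 + 0·18 + -2·-3 + 3·-4 = 50
  a_8 = -2·50 + 0·-28 + -2·18 + 3·-3 = -145
  a_9 = -2·-145 + 0·50 + -2·-28 + 3·18 = 400
  a_10 = -2·400 + 0·-145 + -2·50 + 3·-28 = -984
  a_11 = -2·-984 + 0·400 + -2·-145 + 3·50 = 2408
  a_12 = -2·2408 + 0·-984 + -2·400 + 3·-145 = -6051
  a_13 = -2·-6051 + 0·2408 + -2·-984 + 3·400 = 15270
  a_14 = -2·15270 + 0·-6051 + -2·2408 + 3·-984 = -38308

-2,0,-2,3 ; -38308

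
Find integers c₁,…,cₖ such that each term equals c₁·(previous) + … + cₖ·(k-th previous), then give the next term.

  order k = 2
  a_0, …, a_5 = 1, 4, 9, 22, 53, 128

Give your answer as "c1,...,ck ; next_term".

  a_2 = 2·4 + 1·1 = 9
  a_3 = 2·9 + 1·4 = 22
  a_4 = 2·22 + 1·9 = 53
  a_5 = 2·53 + 1·22 = 128
  a_6 = 2·128 + 1·53 = 309

2,1 ; 309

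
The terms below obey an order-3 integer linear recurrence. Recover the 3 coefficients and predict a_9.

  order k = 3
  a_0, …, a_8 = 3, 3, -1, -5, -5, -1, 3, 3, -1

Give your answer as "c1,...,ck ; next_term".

2,-2,1 ; -5

  a_3 = 2·-1 + -2·3 + 1·3 = -5
  a_4 = 2·-5 + -2·-1 + 1·3 = -5
  a_5 = 2·-5 + -2·-5 + 1·-1 = -1
  a_6 = 2·-1 + -2·-5 + 1·-5 = 3
  a_7 = 2·3 + -2·-1 + 1·-5 = 3
  a_8 = 2·3 + -2·3 + 1·-1 = -1
  a_9 = 2·-1 + -2·3 + 1·3 = -5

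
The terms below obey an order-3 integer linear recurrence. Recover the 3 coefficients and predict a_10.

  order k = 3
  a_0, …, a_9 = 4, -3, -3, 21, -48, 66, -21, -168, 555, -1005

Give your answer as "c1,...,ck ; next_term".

-2,-1,3 ; 951

  a_3 = -2·-3 + -1·-3 + 3·4 = 21
  a_4 = -2·21 + -1·-3 + 3·-3 = -48
  a_5 = -2·-48 + -1·21 + 3·-3 = 66
  a_6 = -2·66 + -1·-48 + 3·21 = -21
  a_7 = -2·-21 + -1·66 + 3·-48 = -168
  a_8 = -2·-168 + -1·-21 + 3·66 = 555
  a_9 = -2·555 + -1·-168 + 3·-21 = -1005
  a_10 = -2·-1005 + -1·555 + 3·-168 = 951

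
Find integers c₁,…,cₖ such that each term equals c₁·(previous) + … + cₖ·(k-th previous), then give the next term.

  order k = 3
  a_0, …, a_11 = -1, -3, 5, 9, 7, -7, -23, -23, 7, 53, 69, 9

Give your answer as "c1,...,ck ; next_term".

1,-1,-1 ; -113

  a_3 = 1·5 + -1·-3 + -1·-1 = 9
  a_4 = 1·9 + -1·5 + -1·-3 = 7
  a_5 = 1·7 + -1·9 + -1·5 = -7
  a_6 = 1·-7 + -1·7 + -1·9 = -23
  a_7 = 1·-23 + -1·-7 + -1·7 = -23
  a_8 = 1·-23 + -1·-23 + -1·-7 = 7
  a_9 = 1·7 + -1·-23 + -1·-23 = 53
  a_10 = 1·53 + -1·7 + -1·-23 = 69
  a_11 = 1·69 + -1·53 + -1·7 = 9
  a_12 = 1·9 + -1·69 + -1·53 = -113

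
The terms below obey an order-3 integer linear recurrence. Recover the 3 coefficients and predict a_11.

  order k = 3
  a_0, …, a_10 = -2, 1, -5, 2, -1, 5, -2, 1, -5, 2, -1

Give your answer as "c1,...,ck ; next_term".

0,0,-1 ; 5

  a_3 = 0·-5 + 0·1 + -1·-2 = 2
  a_4 = 0·2 + 0·-5 + -1·1 = -1
  a_5 = 0·-1 + 0·2 + -1·-5 = 5
  a_6 = 0·5 + 0·-1 + -1·2 = -2
  a_7 = 0·-2 + 0·5 + -1·-1 = 1
  a_8 = 0·1 + 0·-2 + -1·5 = -5
  a_9 = 0·-5 + 0·1 + -1·-2 = 2
  a_10 = 0·2 + 0·-5 + -1·1 = -1
  a_11 = 0·-1 + 0·2 + -1·-5 = 5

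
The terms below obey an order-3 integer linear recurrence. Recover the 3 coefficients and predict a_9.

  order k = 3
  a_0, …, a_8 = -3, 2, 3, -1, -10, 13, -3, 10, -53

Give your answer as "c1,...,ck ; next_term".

  a_3 = -2·3 + -2·2 + -3·-3 = -1
  a_4 = -2·-1 + -2·3 + -3·2 = -10
  a_5 = -2·-10 + -2·-1 + -3·3 = 13
  a_6 = -2·13 + -2·-10 + -3·-1 = -3
  a_7 = -2·-3 + -2·13 + -3·-10 = 10
  a_8 = -2·10 + -2·-3 + -3·13 = -53
  a_9 = -2·-53 + -2·10 + -3·-3 = 95

-2,-2,-3 ; 95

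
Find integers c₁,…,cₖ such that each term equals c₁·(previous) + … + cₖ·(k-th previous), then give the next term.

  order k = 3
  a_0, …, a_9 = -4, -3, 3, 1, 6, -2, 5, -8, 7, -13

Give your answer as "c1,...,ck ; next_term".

0,1,-1 ; 15

  a_3 = 0·3 + 1·-3 + -1·-4 = 1
  a_4 = 0·1 + 1·3 + -1·-3 = 6
  a_5 = 0·6 + 1·1 + -1·3 = -2
  a_6 = 0·-2 + 1·6 + -1·1 = 5
  a_7 = 0·5 + 1·-2 + -1·6 = -8
  a_8 = 0·-8 + 1·5 + -1·-2 = 7
  a_9 = 0·7 + 1·-8 + -1·5 = -13
  a_10 = 0·-13 + 1·7 + -1·-8 = 15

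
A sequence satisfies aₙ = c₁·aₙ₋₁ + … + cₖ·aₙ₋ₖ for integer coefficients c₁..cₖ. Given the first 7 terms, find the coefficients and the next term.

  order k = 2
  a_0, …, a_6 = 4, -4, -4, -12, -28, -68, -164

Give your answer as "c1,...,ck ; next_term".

2,1 ; -396

  a_2 = 2·-4 + 1·4 = -4
  a_3 = 2·-4 + 1·-4 = -12
  a_4 = 2·-12 + 1·-4 = -28
  a_5 = 2·-28 + 1·-12 = -68
  a_6 = 2·-68 + 1·-28 = -164
  a_7 = 2·-164 + 1·-68 = -396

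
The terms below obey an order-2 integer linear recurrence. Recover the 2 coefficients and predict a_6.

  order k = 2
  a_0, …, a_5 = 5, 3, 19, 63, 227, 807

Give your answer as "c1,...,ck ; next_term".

  a_2 = 3·3 + 2·5 = 19
  a_3 = 3·19 + 2·3 = 63
  a_4 = 3·63 + 2·19 = 227
  a_5 = 3·227 + 2·63 = 807
  a_6 = 3·807 + 2·227 = 2875

3,2 ; 2875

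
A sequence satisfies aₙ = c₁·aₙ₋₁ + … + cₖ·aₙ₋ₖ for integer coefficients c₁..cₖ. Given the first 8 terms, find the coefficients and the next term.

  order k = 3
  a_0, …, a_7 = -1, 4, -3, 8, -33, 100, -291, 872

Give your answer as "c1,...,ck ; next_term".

  a_3 = -3·-3 + -1·4 + -3·-1 = 8
  a_4 = -3·8 + -1·-3 + -3·4 = -33
  a_5 = -3·-33 + -1·8 + -3·-3 = 100
  a_6 = -3·100 + -1·-33 + -3·8 = -291
  a_7 = -3·-291 + -1·100 + -3·-33 = 872
  a_8 = -3·872 + -1·-291 + -3·100 = -2625

-3,-1,-3 ; -2625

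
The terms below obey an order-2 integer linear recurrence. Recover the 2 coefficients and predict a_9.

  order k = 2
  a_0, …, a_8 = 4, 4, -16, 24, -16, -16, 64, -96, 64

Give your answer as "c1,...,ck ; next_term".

-2,-2 ; 64

  a_2 = -2·4 + -2·4 = -16
  a_3 = -2·-16 + -2·4 = 24
  a_4 = -2·24 + -2·-16 = -16
  a_5 = -2·-16 + -2·24 = -16
  a_6 = -2·-16 + -2·-16 = 64
  a_7 = -2·64 + -2·-16 = -96
  a_8 = -2·-96 + -2·64 = 64
  a_9 = -2·64 + -2·-96 = 64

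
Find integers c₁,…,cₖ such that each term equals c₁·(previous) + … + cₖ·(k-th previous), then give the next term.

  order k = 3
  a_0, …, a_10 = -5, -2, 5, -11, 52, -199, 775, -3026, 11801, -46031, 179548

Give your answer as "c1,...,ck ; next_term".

  a_3 = -3·5 + 3·-2 + -2·-5 = -11
  a_4 = -3·-11 + 3·5 + -2·-2 = 52
  a_5 = -3·52 + 3·-11 + -2·5 = -199
  a_6 = -3·-199 + 3·52 + -2·-11 = 775
  a_7 = -3·775 + 3·-199 + -2·52 = -3026
  a_8 = -3·-3026 + 3·775 + -2·-199 = 11801
  a_9 = -3·11801 + 3·-3026 + -2·775 = -46031
  a_10 = -3·-46031 + 3·11801 + -2·-3026 = 179548
  a_11 = -3·179548 + 3·-46031 + -2·11801 = -700339

-3,3,-2 ; -700339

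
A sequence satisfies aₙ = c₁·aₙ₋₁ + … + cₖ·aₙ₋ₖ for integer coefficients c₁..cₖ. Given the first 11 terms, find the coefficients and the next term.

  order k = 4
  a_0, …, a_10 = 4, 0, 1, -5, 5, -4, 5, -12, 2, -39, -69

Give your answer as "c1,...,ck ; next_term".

  a_4 = 2·-5 + 3·1 + 1·0 + 3·4 = 5
  a_5 = 2·5 + 3·-5 + 1·1 + 3·0 = -4
  a_6 = 2·-4 + 3·5 + 1·-5 + 3·1 = 5
  a_7 = 2·5 + 3·-4 + 1·5 + 3·-5 = -12
  a_8 = 2·-12 + 3·5 + 1·-4 + 3·5 = 2
  a_9 = 2·2 + 3·-12 + 1·5 + 3·-4 = -39
  a_10 = 2·-39 + 3·2 + 1·-12 + 3·5 = -69
  a_11 = 2·-69 + 3·-39 + 1·2 + 3·-12 = -289

2,3,1,3 ; -289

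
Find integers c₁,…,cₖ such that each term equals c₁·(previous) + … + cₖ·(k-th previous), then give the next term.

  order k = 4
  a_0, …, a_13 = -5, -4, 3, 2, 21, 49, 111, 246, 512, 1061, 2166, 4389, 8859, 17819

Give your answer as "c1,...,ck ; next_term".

2,1,-1,-2 ; 35776

  a_4 = 2·2 + 1·3 + -1·-4 + -2·-5 = 21
  a_5 = 2·21 + 1·2 + -1·3 + -2·-4 = 49
  a_6 = 2·49 + 1·21 + -1·2 + -2·3 = 111
  a_7 = 2·111 + 1·49 + -1·21 + -2·2 = 246
  a_8 = 2·246 + 1·111 + -1·49 + -2·21 = 512
  a_9 = 2·512 + 1·246 + -1·111 + -2·49 = 1061
  a_10 = 2·1061 + 1·512 + -1·246 + -2·111 = 2166
  a_11 = 2·2166 + 1·1061 + -1·512 + -2·246 = 4389
  a_12 = 2·4389 + 1·2166 + -1·1061 + -2·512 = 8859
  a_13 = 2·8859 + 1·4389 + -1·2166 + -2·1061 = 17819
  a_14 = 2·17819 + 1·8859 + -1·4389 + -2·2166 = 35776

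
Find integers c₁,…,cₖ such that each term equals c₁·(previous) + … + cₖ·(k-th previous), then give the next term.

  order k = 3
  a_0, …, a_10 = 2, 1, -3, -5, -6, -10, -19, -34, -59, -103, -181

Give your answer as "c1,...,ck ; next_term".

2,-1,1 ; -318

  a_3 = 2·-3 + -1·1 + 1·2 = -5
  a_4 = 2·-5 + -1·-3 + 1·1 = -6
  a_5 = 2·-6 + -1·-5 + 1·-3 = -10
  a_6 = 2·-10 + -1·-6 + 1·-5 = -19
  a_7 = 2·-19 + -1·-10 + 1·-6 = -34
  a_8 = 2·-34 + -1·-19 + 1·-10 = -59
  a_9 = 2·-59 + -1·-34 + 1·-19 = -103
  a_10 = 2·-103 + -1·-59 + 1·-34 = -181
  a_11 = 2·-181 + -1·-103 + 1·-59 = -318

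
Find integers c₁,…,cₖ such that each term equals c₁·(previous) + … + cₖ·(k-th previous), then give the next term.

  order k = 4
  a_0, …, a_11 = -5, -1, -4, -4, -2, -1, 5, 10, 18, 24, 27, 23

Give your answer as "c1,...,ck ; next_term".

  a_4 = 1·-4 + 1·-4 + -1·-1 + -1·-5 = -2
  a_5 = 1·-2 + 1·-4 + -1·-4 + -1·-1 = -1
  a_6 = 1·-1 + 1·-2 + -1·-4 + -1·-4 = 5
  a_7 = 1·5 + 1·-1 + -1·-2 + -1·-4 = 10
  a_8 = 1·10 + 1·5 + -1·-1 + -1·-2 = 18
  a_9 = 1·18 + 1·10 + -1·5 + -1·-1 = 24
  a_10 = 1·24 + 1·18 + -1·10 + -1·5 = 27
  a_11 = 1·27 + 1·24 + -1·18 + -1·10 = 23
  a_12 = 1·23 + 1·27 + -1·24 + -1·18 = 8

1,1,-1,-1 ; 8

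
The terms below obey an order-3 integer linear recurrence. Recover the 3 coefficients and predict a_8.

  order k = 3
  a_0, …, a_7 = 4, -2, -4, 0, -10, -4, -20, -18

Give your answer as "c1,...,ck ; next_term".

0,2,1 ; -44

  a_3 = 0·-4 + 2·-2 + 1·4 = 0
  a_4 = 0·0 + 2·-4 + 1·-2 = -10
  a_5 = 0·-10 + 2·0 + 1·-4 = -4
  a_6 = 0·-4 + 2·-10 + 1·0 = -20
  a_7 = 0·-20 + 2·-4 + 1·-10 = -18
  a_8 = 0·-18 + 2·-20 + 1·-4 = -44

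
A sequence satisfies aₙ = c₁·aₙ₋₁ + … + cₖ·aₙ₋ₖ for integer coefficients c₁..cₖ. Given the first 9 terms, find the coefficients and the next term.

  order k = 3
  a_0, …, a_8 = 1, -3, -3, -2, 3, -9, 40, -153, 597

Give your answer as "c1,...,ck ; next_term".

  a_3 = -3·-3 + 3·-3 + -2·1 = -2
  a_4 = -3·-2 + 3·-3 + -2·-3 = 3
  a_5 = -3·3 + 3·-2 + -2·-3 = -9
  a_6 = -3·-9 + 3·3 + -2·-2 = 40
  a_7 = -3·40 + 3·-9 + -2·3 = -153
  a_8 = -3·-153 + 3·40 + -2·-9 = 597
  a_9 = -3·597 + 3·-153 + -2·40 = -2330

-3,3,-2 ; -2330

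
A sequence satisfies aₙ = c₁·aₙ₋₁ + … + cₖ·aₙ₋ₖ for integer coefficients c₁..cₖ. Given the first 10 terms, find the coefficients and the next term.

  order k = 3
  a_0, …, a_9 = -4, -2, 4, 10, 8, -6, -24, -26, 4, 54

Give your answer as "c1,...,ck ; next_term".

  a_3 = 1·4 + -1·-2 + -1·-4 = 10
  a_4 = 1·10 + -1·4 + -1·-2 = 8
  a_5 = 1·8 + -1·10 + -1·4 = -6
  a_6 = 1·-6 + -1·8 + -1·10 = -24
  a_7 = 1·-24 + -1·-6 + -1·8 = -26
  a_8 = 1·-26 + -1·-24 + -1·-6 = 4
  a_9 = 1·4 + -1·-26 + -1·-24 = 54
  a_10 = 1·54 + -1·4 + -1·-26 = 76

1,-1,-1 ; 76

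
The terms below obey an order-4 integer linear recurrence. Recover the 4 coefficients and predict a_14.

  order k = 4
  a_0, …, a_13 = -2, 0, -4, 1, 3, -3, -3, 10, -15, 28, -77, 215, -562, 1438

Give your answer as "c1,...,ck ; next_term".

  a_4 = -3·1 + -2·-4 + -2·0 + 1·-2 = 3
  a_5 = -3·3 + -2·1 + -2·-4 + 1·0 = -3
  a_6 = -3·-3 + -2·3 + -2·1 + 1·-4 = -3
  a_7 = -3·-3 + -2·-3 + -2·3 + 1·1 = 10
  a_8 = -3·10 + -2·-3 + -2·-3 + 1·3 = -15
  a_9 = -3·-15 + -2·10 + -2·-3 + 1·-3 = 28
  a_10 = -3·28 + -2·-15 + -2·10 + 1·-3 = -77
  a_11 = -3·-77 + -2·28 + -2·-15 + 1·10 = 215
  a_12 = -3·215 + -2·-77 + -2·28 + 1·-15 = -562
  a_13 = -3·-562 + -2·215 + -2·-77 + 1·28 = 1438
  a_14 = -3·1438 + -2·-562 + -2·215 + 1·-77 = -3697

-3,-2,-2,1 ; -3697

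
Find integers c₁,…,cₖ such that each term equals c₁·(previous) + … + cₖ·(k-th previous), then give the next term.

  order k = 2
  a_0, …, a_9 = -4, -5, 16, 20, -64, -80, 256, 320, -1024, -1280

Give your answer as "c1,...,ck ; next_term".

  a_2 = 0·-5 + -4·-4 = 16
  a_3 = 0·16 + -4·-5 = 20
  a_4 = 0·20 + -4·16 = -64
  a_5 = 0·-64 + -4·20 = -80
  a_6 = 0·-80 + -4·-64 = 256
  a_7 = 0·256 + -4·-80 = 320
  a_8 = 0·320 + -4·256 = -1024
  a_9 = 0·-1024 + -4·320 = -1280
  a_10 = 0·-1280 + -4·-1024 = 4096

0,-4 ; 4096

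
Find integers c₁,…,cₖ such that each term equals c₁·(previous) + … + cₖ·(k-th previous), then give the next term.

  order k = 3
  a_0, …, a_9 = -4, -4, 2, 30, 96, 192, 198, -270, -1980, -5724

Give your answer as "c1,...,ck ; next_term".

3,-3,-3 ; -10422

  a_3 = 3·2 + -3·-4 + -3·-4 = 30
  a_4 = 3·30 + -3·2 + -3·-4 = 96
  a_5 = 3·96 + -3·30 + -3·2 = 192
  a_6 = 3·192 + -3·96 + -3·30 = 198
  a_7 = 3·198 + -3·192 + -3·96 = -270
  a_8 = 3·-270 + -3·198 + -3·192 = -1980
  a_9 = 3·-1980 + -3·-270 + -3·198 = -5724
  a_10 = 3·-5724 + -3·-1980 + -3·-270 = -10422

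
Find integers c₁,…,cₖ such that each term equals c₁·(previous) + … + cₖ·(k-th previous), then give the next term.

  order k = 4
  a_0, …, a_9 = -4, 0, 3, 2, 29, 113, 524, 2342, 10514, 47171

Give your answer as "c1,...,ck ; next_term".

  a_4 = 4·2 + 3·3 + -3·0 + -3·-4 = 29
  a_5 = 4·29 + 3·2 + -3·3 + -3·0 = 113
  a_6 = 4·113 + 3·29 + -3·2 + -3·3 = 524
  a_7 = 4·524 + 3·113 + -3·29 + -3·2 = 2342
  a_8 = 4·2342 + 3·524 + -3·113 + -3·29 = 10514
  a_9 = 4·10514 + 3·2342 + -3·524 + -3·113 = 47171
  a_10 = 4·47171 + 3·10514 + -3·2342 + -3·524 = 211628

4,3,-3,-3 ; 211628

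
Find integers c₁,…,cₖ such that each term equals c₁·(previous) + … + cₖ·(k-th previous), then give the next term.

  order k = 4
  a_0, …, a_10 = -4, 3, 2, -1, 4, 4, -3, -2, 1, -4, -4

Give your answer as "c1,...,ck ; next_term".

  a_4 = 1·-1 + -1·2 + 1·3 + -1·-4 = 4
  a_5 = 1·4 + -1·-1 + 1·2 + -1·3 = 4
  a_6 = 1·4 + -1·4 + 1·-1 + -1·2 = -3
  a_7 = 1·-3 + -1·4 + 1·4 + -1·-1 = -2
  a_8 = 1·-2 + -1·-3 + 1·4 + -1·4 = 1
  a_9 = 1·1 + -1·-2 + 1·-3 + -1·4 = -4
  a_10 = 1·-4 + -1·1 + 1·-2 + -1·-3 = -4
  a_11 = 1·-4 + -1·-4 + 1·1 + -1·-2 = 3

1,-1,1,-1 ; 3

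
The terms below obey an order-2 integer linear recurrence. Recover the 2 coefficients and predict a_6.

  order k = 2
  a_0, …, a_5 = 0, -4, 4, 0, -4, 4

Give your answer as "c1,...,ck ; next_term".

  a_2 = -1·-4 + -1·0 = 4
  a_3 = -1·4 + -1·-4 = 0
  a_4 = -1·0 + -1·4 = -4
  a_5 = -1·-4 + -1·0 = 4
  a_6 = -1·4 + -1·-4 = 0

-1,-1 ; 0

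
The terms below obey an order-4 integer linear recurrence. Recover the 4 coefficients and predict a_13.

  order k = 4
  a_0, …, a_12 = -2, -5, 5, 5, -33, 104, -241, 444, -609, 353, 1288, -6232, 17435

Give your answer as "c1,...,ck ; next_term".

  a_4 = -3·5 + -2·5 + 2·-5 + -1·-2 = -33
  a_5 = -3·-33 + -2·5 + 2·5 + -1·-5 = 104
  a_6 = -3·104 + -2·-33 + 2·5 + -1·5 = -241
  a_7 = -3·-241 + -2·104 + 2·-33 + -1·5 = 444
  a_8 = -3·444 + -2·-241 + 2·104 + -1·-33 = -609
  a_9 = -3·-609 + -2·444 + 2·-241 + -1·104 = 353
  a_10 = -3·353 + -2·-609 + 2·444 + -1·-241 = 1288
  a_11 = -3·1288 + -2·353 + 2·-609 + -1·444 = -6232
  a_12 = -3·-6232 + -2·1288 + 2·353 + -1·-609 = 17435
  a_13 = -3·17435 + -2·-6232 + 2·1288 + -1·353 = -37618

-3,-2,2,-1 ; -37618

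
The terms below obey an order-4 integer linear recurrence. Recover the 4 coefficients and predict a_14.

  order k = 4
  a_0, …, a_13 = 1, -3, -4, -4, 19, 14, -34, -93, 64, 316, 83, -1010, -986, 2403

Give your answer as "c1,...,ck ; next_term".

0,-2,-3,2 ; 5168

  a_4 = 0·-4 + -2·-4 + -3·-3 + 2·1 = 19
  a_5 = 0·19 + -2·-4 + -3·-4 + 2·-3 = 14
  a_6 = 0·14 + -2·19 + -3·-4 + 2·-4 = -34
  a_7 = 0·-34 + -2·14 + -3·19 + 2·-4 = -93
  a_8 = 0·-93 + -2·-34 + -3·14 + 2·19 = 64
  a_9 = 0·64 + -2·-93 + -3·-34 + 2·14 = 316
  a_10 = 0·316 + -2·64 + -3·-93 + 2·-34 = 83
  a_11 = 0·83 + -2·316 + -3·64 + 2·-93 = -1010
  a_12 = 0·-1010 + -2·83 + -3·316 + 2·64 = -986
  a_13 = 0·-986 + -2·-1010 + -3·83 + 2·316 = 2403
  a_14 = 0·2403 + -2·-986 + -3·-1010 + 2·83 = 5168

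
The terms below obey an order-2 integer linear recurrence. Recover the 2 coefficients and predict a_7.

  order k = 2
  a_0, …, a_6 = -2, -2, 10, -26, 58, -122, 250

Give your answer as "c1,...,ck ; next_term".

  a_2 = -3·-2 + -2·-2 = 10
  a_3 = -3·10 + -2·-2 = -26
  a_4 = -3·-26 + -2·10 = 58
  a_5 = -3·58 + -2·-26 = -122
  a_6 = -3·-122 + -2·58 = 250
  a_7 = -3·250 + -2·-122 = -506

-3,-2 ; -506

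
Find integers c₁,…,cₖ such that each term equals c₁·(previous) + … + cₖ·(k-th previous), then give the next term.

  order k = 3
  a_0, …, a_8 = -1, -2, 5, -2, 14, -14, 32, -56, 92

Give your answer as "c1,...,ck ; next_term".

  a_3 = 0·5 + 2·-2 + -2·-1 = -2
  a_4 = 0·-2 + 2·5 + -2·-2 = 14
  a_5 = 0·14 + 2·-2 + -2·5 = -14
  a_6 = 0·-14 + 2·14 + -2·-2 = 32
  a_7 = 0·32 + 2·-14 + -2·14 = -56
  a_8 = 0·-56 + 2·32 + -2·-14 = 92
  a_9 = 0·92 + 2·-56 + -2·32 = -176

0,2,-2 ; -176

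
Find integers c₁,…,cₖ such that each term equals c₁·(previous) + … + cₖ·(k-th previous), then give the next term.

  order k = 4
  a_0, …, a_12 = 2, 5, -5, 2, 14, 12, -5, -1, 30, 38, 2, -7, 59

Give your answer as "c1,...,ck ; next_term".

  a_4 = 1·2 + -1·-5 + 1·5 + 1·2 = 14
  a_5 = 1·14 + -1·2 + 1·-5 + 1·5 = 12
  a_6 = 1·12 + -1·14 + 1·2 + 1·-5 = -5
  a_7 = 1·-5 + -1·12 + 1·14 + 1·2 = -1
  a_8 = 1·-1 + -1·-5 + 1·12 + 1·14 = 30
  a_9 = 1·30 + -1·-1 + 1·-5 + 1·12 = 38
  a_10 = 1·38 + -1·30 + 1·-1 + 1·-5 = 2
  a_11 = 1·2 + -1·38 + 1·30 + 1·-1 = -7
  a_12 = 1·-7 + -1·2 + 1·38 + 1·30 = 59
  a_13 = 1·59 + -1·-7 + 1·2 + 1·38 = 106

1,-1,1,1 ; 106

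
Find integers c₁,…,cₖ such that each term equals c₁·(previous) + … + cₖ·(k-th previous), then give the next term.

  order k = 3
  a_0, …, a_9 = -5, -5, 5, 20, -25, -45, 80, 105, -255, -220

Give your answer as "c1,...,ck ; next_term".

  a_3 = -1·5 + -3·-5 + -2·-5 = 20
  a_4 = -1·20 + -3·5 + -2·-5 = -25
  a_5 = -1·-25 + -3·20 + -2·5 = -45
  a_6 = -1·-45 + -3·-25 + -2·20 = 80
  a_7 = -1·80 + -3·-45 + -2·-25 = 105
  a_8 = -1·105 + -3·80 + -2·-45 = -255
  a_9 = -1·-255 + -3·105 + -2·80 = -220
  a_10 = -1·-220 + -3·-255 + -2·105 = 775

-1,-3,-2 ; 775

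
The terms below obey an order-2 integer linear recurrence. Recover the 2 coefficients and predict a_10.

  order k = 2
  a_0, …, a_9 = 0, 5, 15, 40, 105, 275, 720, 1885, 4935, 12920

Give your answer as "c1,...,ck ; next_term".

  a_2 = 3·5 + -1·0 = 15
  a_3 = 3·15 + -1·5 = 40
  a_4 = 3·40 + -1·15 = 105
  a_5 = 3·105 + -1·40 = 275
  a_6 = 3·275 + -1·105 = 720
  a_7 = 3·720 + -1·275 = 1885
  a_8 = 3·1885 + -1·720 = 4935
  a_9 = 3·4935 + -1·1885 = 12920
  a_10 = 3·12920 + -1·4935 = 33825

3,-1 ; 33825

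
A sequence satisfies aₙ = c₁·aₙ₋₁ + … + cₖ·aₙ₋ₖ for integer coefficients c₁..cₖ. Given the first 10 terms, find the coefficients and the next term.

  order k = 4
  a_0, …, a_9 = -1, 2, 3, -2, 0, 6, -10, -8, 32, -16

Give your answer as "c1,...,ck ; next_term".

  a_4 = 0·-2 + -2·3 + 2·2 + -2·-1 = 0
  a_5 = 0·0 + -2·-2 + 2·3 + -2·2 = 6
  a_6 = 0·6 + -2·0 + 2·-2 + -2·3 = -10
  a_7 = 0·-10 + -2·6 + 2·0 + -2·-2 = -8
  a_8 = 0·-8 + -2·-10 + 2·6 + -2·0 = 32
  a_9 = 0·32 + -2·-8 + 2·-10 + -2·6 = -16
  a_10 = 0·-16 + -2·32 + 2·-8 + -2·-10 = -60

0,-2,2,-2 ; -60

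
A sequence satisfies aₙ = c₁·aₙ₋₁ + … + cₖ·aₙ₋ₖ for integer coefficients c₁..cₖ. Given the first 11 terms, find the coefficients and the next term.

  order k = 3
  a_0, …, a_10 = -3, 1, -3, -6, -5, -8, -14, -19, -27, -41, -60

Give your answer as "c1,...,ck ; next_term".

  a_3 = 1·-3 + 0·1 + 1·-3 = -6
  a_4 = 1·-6 + 0·-3 + 1·1 = -5
  a_5 = 1·-5 + 0·-6 + 1·-3 = -8
  a_6 = 1·-8 + 0·-5 + 1·-6 = -14
  a_7 = 1·-14 + 0·-8 + 1·-5 = -19
  a_8 = 1·-19 + 0·-14 + 1·-8 = -27
  a_9 = 1·-27 + 0·-19 + 1·-14 = -41
  a_10 = 1·-41 + 0·-27 + 1·-19 = -60
  a_11 = 1·-60 + 0·-41 + 1·-27 = -87

1,0,1 ; -87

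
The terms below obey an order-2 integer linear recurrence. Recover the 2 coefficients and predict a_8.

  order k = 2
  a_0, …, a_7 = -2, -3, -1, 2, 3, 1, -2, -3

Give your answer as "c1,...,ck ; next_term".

  a_2 = 1·-3 + -1·-2 = -1
  a_3 = 1·-1 + -1·-3 = 2
  a_4 = 1·2 + -1·-1 = 3
  a_5 = 1·3 + -1·2 = 1
  a_6 = 1·1 + -1·3 = -2
  a_7 = 1·-2 + -1·1 = -3
  a_8 = 1·-3 + -1·-2 = -1

1,-1 ; -1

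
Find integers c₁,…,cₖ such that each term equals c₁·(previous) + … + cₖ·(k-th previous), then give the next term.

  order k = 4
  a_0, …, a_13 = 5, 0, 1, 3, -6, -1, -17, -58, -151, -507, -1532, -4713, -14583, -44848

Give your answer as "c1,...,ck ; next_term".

  a_4 = 2·3 + 3·1 + 2·0 + -3·5 = -6
  a_5 = 2·-6 + 3·3 + 2·1 + -3·0 = -1
  a_6 = 2·-1 + 3·-6 + 2·3 + -3·1 = -17
  a_7 = 2·-17 + 3·-1 + 2·-6 + -3·3 = -58
  a_8 = 2·-58 + 3·-17 + 2·-1 + -3·-6 = -151
  a_9 = 2·-151 + 3·-58 + 2·-17 + -3·-1 = -507
  a_10 = 2·-507 + 3·-151 + 2·-58 + -3·-17 = -1532
  a_11 = 2·-1532 + 3·-507 + 2·-151 + -3·-58 = -4713
  a_12 = 2·-4713 + 3·-1532 + 2·-507 + -3·-151 = -14583
  a_13 = 2·-14583 + 3·-4713 + 2·-1532 + -3·-507 = -44848
  a_14 = 2·-44848 + 3·-14583 + 2·-4713 + -3·-1532 = -138275

2,3,2,-3 ; -138275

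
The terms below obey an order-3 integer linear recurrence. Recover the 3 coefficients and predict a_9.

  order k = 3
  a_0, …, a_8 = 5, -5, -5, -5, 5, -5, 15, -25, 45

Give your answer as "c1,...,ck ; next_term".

-1,1,-1 ; -85

  a_3 = -1·-5 + 1·-5 + -1·5 = -5
  a_4 = -1·-5 + 1·-5 + -1·-5 = 5
  a_5 = -1·5 + 1·-5 + -1·-5 = -5
  a_6 = -1·-5 + 1·5 + -1·-5 = 15
  a_7 = -1·15 + 1·-5 + -1·5 = -25
  a_8 = -1·-25 + 1·15 + -1·-5 = 45
  a_9 = -1·45 + 1·-25 + -1·15 = -85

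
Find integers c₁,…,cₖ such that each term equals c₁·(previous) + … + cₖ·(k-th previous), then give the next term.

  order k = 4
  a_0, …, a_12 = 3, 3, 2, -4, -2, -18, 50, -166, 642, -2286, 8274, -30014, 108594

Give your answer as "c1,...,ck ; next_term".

  a_4 = -3·-4 + 2·2 + -2·3 + -4·3 = -2
  a_5 = -3·-2 + 2·-4 + -2·2 + -4·3 = -18
  a_6 = -3·-18 + 2·-2 + -2·-4 + -4·2 = 50
  a_7 = -3·50 + 2·-18 + -2·-2 + -4·-4 = -166
  a_8 = -3·-166 + 2·50 + -2·-18 + -4·-2 = 642
  a_9 = -3·642 + 2·-166 + -2·50 + -4·-18 = -2286
  a_10 = -3·-2286 + 2·642 + -2·-166 + -4·50 = 8274
  a_11 = -3·8274 + 2·-2286 + -2·642 + -4·-166 = -30014
  a_12 = -3·-30014 + 2·8274 + -2·-2286 + -4·642 = 108594
  a_13 = -3·108594 + 2·-30014 + -2·8274 + -4·-2286 = -393214

-3,2,-2,-4 ; -393214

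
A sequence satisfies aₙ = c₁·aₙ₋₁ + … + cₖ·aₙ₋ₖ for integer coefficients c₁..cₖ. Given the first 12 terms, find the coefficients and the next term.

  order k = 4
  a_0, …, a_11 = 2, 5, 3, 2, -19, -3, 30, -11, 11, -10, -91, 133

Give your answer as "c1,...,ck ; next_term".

  a_4 = -1·2 + -2·3 + -1·5 + -3·2 = -19
  a_5 = -1·-19 + -2·2 + -1·3 + -3·5 = -3
  a_6 = -1·-3 + -2·-19 + -1·2 + -3·3 = 30
  a_7 = -1·30 + -2·-3 + -1·-19 + -3·2 = -11
  a_8 = -1·-11 + -2·30 + -1·-3 + -3·-19 = 11
  a_9 = -1·11 + -2·-11 + -1·30 + -3·-3 = -10
  a_10 = -1·-10 + -2·11 + -1·-11 + -3·30 = -91
  a_11 = -1·-91 + -2·-10 + -1·11 + -3·-11 = 133
  a_12 = -1·133 + -2·-91 + -1·-10 + -3·11 = 26

-1,-2,-1,-3 ; 26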